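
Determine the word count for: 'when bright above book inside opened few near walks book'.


Counting words by splitting on spaces:
  Word 1: 'when'
  Word 2: 'bright'
  Word 3: 'above'
  Word 4: 'book'
  Word 5: 'inside'
  Word 6: 'opened'
  Word 7: 'few'
  Word 8: 'near'
  Word 9: 'walks'
  Word 10: 'book'
Total words: 10

10


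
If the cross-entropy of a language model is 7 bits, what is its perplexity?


Perplexity formula: PP = 2^H
H = 7
PP = 2^7
Steps: 2^1 = 2, 2^2 = 4, 2^3 = 8, 2^4 = 16, 2^5 = 32, 2^6 = 64, 2^7 = 128
PP = 128

128


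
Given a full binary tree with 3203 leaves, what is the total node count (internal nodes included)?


Leaf nodes (terminals): 3203
Internal nodes = n - 1 = 3203 - 1 = 3202
Total = leaves + internal = 3203 + 3202 = 6405

6405


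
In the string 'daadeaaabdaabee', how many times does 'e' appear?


Scanning 'daadeaaabdaabee' for 'e':
  Position 4: 'e' -> MATCH (count: 1)
  Position 13: 'e' -> MATCH (count: 2)
  Position 14: 'e' -> MATCH (count: 3)
Total occurrences of 'e': 3

3


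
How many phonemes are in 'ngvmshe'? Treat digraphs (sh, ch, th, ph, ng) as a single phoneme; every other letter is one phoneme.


Parsing 'ngvmshe' greedily, digraphs first:
  'ng' -> digraph (1 consonant phoneme) (phonemes so far: 1)
  'v' -> consonant phoneme (phonemes so far: 2)
  'm' -> consonant phoneme (phonemes so far: 3)
  'sh' -> digraph (1 consonant phoneme) (phonemes so far: 4)
  'e' -> vowel phoneme (phonemes so far: 5)
Total phonemes: 5

5


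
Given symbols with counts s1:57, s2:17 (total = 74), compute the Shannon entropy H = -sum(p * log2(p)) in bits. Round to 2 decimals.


Computing entropy H = -sum(p_i * log2(p_i)):
  s1: p = 57/74 = 0.7703, -p*log2(p) = 0.2901
  s2: p = 17/74 = 0.2297, -p*log2(p) = 0.4875
H = sum of terms = 0.7776
Rounded to 2 decimals: 0.78

0.78


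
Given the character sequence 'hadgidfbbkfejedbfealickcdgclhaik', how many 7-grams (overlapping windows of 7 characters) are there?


String 'hadgidfbbkfejedbfealickcdgclhaik' has length L = 32.
Number of overlapping n-grams = L - n + 1
Substituting: 32 - 7 + 1 = 26

26


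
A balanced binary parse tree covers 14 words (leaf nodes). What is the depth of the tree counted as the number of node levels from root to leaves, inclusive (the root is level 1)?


In a balanced binary tree with n leaves the deepest leaf is ceil(log2(n)) edges below the root,
so counting node levels inclusive of root and leaves gives ceil(log2(n)) + 1 levels.
log2(14) = 3.8074
ceil(3.8074) = 4
levels = 4 + 1 = 5

5


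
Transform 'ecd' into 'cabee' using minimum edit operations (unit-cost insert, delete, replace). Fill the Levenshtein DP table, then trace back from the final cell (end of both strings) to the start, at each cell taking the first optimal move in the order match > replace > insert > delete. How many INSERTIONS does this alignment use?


Edit distance = 5. Backtracking from cell (3, 5) with preference match > replace > insert > delete,
then listing the resulting alignment 'ecd' -> 'cabee' left to right:
  Step 1: insert 'c' [insertion #1]
  Step 2: insert 'a' [insertion #2]
  Step 3: replace e->b
  Step 4: replace c->e
  Step 5: replace d->e
Total insertions: 2

2


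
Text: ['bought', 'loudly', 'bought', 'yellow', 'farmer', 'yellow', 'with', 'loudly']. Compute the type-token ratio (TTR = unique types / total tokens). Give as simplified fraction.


Tokens: 8
Unique types: ('bought', 'farmer', 'loudly', 'with', 'yellow') = 5
TTR = 5/8
Already in lowest terms.

5/8


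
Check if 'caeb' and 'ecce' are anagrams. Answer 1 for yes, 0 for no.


Sort characters of 'caeb': 'abce'
Sort characters of 'ecce': 'ccee'
Sorted forms differ -> they are NOT anagrams
Result: 0

0


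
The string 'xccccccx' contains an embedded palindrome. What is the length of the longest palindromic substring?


Scanning 'xccccccx' for palindromic substrings.
Substring at positions 0-7: 'xccccccx'.
Check: reverse('xccccccx') = 'xccccccx' -> palindrome confirmed.
No longer palindromic substring exists; longest length = 8

8


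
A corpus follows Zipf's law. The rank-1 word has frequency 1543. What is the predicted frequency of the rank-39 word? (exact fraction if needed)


Zipf's law: freq(rank) = f1 / rank
f1 = 1543, rank = 39
freq = 1543 / 39
GCD(1543, 39) = 1
Simplified: 1543/39

1543/39


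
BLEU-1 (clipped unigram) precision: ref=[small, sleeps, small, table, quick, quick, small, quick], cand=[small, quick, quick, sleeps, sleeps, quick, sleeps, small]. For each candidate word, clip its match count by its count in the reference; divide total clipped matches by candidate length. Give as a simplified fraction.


Reference word counts: {'quick': 3, 'sleeps': 1, 'small': 3, 'table': 1}
Checking each candidate word (with clipping):
  'small' -> in reference (ref count 3, used 1/3) -> match (matches: 1)
  'quick' -> in reference (ref count 3, used 1/3) -> match (matches: 2)
  'quick' -> in reference (ref count 3, used 2/3) -> match (matches: 3)
  'sleeps' -> in reference (ref count 1, used 1/1) -> match (matches: 4)
  'sleeps' -> ref count 1 already used up (1/1) -> clipped, no match (matches: 4)
  'quick' -> in reference (ref count 3, used 3/3) -> match (matches: 5)
  'sleeps' -> ref count 1 already used up (1/1) -> clipped, no match (matches: 5)
  'small' -> in reference (ref count 3, used 2/3) -> match (matches: 6)
Clipped matches: 6, Candidate length: 8
Precision = 6/8 = 3/4

3/4


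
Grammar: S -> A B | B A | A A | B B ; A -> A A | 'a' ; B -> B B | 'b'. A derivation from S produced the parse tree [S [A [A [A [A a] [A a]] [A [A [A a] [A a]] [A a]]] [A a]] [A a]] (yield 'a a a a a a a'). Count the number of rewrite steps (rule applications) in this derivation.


Every bracketed nonterminal node [X ...] in the tree is produced by exactly one rule application.
Reading the tree off as a leftmost derivation:
  Step 1: S  =>  A A   (applied S -> A A)
  Step 2: A A  =>  A A A   (applied A -> A A)
  Step 3: A A A  =>  A A A A   (applied A -> A A)
  Step 4: A A A A  =>  A A A A A   (applied A -> A A)
  Step 5: A A A A A  =>  a A A A A   (applied A -> a)
  Step 6: a A A A A  =>  a a A A A   (applied A -> a)
  Step 7: a a A A A  =>  a a A A A A   (applied A -> A A)
  Step 8: a a A A A A  =>  a a A A A A A   (applied A -> A A)
  Step 9: a a A A A A A  =>  a a a A A A A   (applied A -> a)
  Step 10: a a a A A A A  =>  a a a a A A A   (applied A -> a)
  Step 11: a a a a A A A  =>  a a a a a A A   (applied A -> a)
  Step 12: a a a a a A A  =>  a a a a a a A   (applied A -> a)
  Step 13: a a a a a a A  =>  a a a a a a a   (applied A -> a)
Final yield: a a a a a a a
Total rewrite steps: 13

13


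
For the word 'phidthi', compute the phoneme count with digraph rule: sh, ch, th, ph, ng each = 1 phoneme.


Parsing 'phidthi' greedily, digraphs first:
  'ph' -> digraph (1 consonant phoneme) (phonemes so far: 1)
  'i' -> vowel phoneme (phonemes so far: 2)
  'd' -> consonant phoneme (phonemes so far: 3)
  'th' -> digraph (1 consonant phoneme) (phonemes so far: 4)
  'i' -> vowel phoneme (phonemes so far: 5)
Total phonemes: 5

5


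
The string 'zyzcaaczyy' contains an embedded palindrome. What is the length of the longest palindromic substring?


Scanning 'zyzcaaczyy' for palindromic substrings.
Substring at positions 1-8: 'yzcaaczy'.
Check: reverse('yzcaaczy') = 'yzcaaczy' -> palindrome confirmed.
Neighbouring characters ('z' / 'y') break symmetry, so it cannot extend further.
No longer palindromic substring exists; longest length = 8

8


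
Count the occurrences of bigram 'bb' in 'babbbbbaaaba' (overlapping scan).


Scanning 'babbbbbaaaba' for bigram 'bb':
  Position 0: 'ba' -> no
  Position 1: 'ab' -> no
  Position 2: 'bb' -> MATCH
  Position 3: 'bb' -> MATCH
  Position 4: 'bb' -> MATCH
  Position 5: 'bb' -> MATCH
  Position 6: 'ba' -> no
  Position 7: 'aa' -> no
  Position 8: 'aa' -> no
  Position 9: 'ab' -> no
  Position 10: 'ba' -> no
Total matches: 4

4


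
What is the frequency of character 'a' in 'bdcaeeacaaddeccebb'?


Scanning 'bdcaeeacaaddeccebb' for 'a':
  Position 3: 'a' -> MATCH (count: 1)
  Position 6: 'a' -> MATCH (count: 2)
  Position 8: 'a' -> MATCH (count: 3)
  Position 9: 'a' -> MATCH (count: 4)
Total occurrences of 'a': 4

4


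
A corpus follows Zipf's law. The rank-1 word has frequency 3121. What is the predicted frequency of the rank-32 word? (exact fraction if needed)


Zipf's law: freq(rank) = f1 / rank
f1 = 3121, rank = 32
freq = 3121 / 32
GCD(3121, 32) = 1
Simplified: 3121/32

3121/32


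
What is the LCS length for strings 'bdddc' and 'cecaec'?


DP table for LCS of 'bdddc' and 'cecaec':
       c  e  c  a  e  c
    0  0  0  0  0  0  0
  b 0  0  0  0  0  0  0
  d 0  0  0  0  0  0  0
  d 0  0  0  0  0  0  0
  d 0  0  0  0  0  0  0
  c 0  1  1  1  1  1  1
LCS: 'c'
LCS length = 1

1


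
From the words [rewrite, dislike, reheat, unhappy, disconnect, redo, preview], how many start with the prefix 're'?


Checking each word for prefix 're':
  'rewrite' -> YES, starts with 're' (count: 1)
  'dislike' -> no (count: 1)
  'reheat' -> YES, starts with 're' (count: 2)
  'unhappy' -> no (count: 2)
  'disconnect' -> no (count: 2)
  'redo' -> YES, starts with 're' (count: 3)
  'preview' -> no (count: 3)
Total with prefix 're': 3

3


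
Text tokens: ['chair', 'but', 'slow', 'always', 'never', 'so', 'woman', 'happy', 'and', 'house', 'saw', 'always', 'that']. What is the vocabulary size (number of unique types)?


Listing all tokens and tracking unique types:
  Token 1: 'chair' -> NEW (unique so far: 1)
  Token 2: 'but' -> NEW (unique so far: 2)
  Token 3: 'slow' -> NEW (unique so far: 3)
  Token 4: 'always' -> NEW (unique so far: 4)
  Token 5: 'never' -> NEW (unique so far: 5)
  Token 6: 'so' -> NEW (unique so far: 6)
  Token 7: 'woman' -> NEW (unique so far: 7)
  Token 8: 'happy' -> NEW (unique so far: 8)
  Token 9: 'and' -> NEW (unique so far: 9)
  Token 10: 'house' -> NEW (unique so far: 10)
  Token 11: 'saw' -> NEW (unique so far: 11)
  Token 12: 'always' -> duplicate (unique so far: 11)
  Token 13: 'that' -> NEW (unique so far: 12)
Unique types: ('always', 'and', 'but', 'chair', 'happy', 'house', 'never', 'saw', 'slow', 'so', 'that', 'woman')
Vocabulary size: 12

12


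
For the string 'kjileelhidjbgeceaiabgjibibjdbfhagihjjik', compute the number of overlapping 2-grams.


String 'kjileelhidjbgeceaiabgjibibjdbfhagihjjik' has length L = 39.
Number of overlapping n-grams = L - n + 1
Substituting: 39 - 2 + 1 = 38

38


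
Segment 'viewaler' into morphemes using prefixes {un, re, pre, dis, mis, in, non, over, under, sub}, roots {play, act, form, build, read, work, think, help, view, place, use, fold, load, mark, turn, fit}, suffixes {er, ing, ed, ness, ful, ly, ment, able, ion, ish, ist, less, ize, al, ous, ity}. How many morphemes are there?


Segmenting 'viewaler' against the inventory:
  'view' -> root (morpheme 1)
  'al' -> suffix (morpheme 2)
  'er' -> suffix (morpheme 3)
Total morphemes: 3

3


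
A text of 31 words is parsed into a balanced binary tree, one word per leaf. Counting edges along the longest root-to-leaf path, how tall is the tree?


In a balanced binary tree with n leaves the deepest leaf is ceil(log2(n)) edges below the root.
log2(31) = 4.9542
ceil(4.9542) = 5
height (edges) = 5

5


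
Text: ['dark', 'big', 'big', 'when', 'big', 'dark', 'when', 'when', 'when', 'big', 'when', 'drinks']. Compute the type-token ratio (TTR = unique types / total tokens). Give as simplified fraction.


Tokens: 12
Unique types: ('big', 'dark', 'drinks', 'when') = 4
TTR = 4/12
Simplify: divide both by 4 -> 1/3
TTR = 1/3

1/3


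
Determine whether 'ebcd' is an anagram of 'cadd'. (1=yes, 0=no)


Sort characters of 'ebcd': 'bcde'
Sort characters of 'cadd': 'acdd'
Sorted forms differ -> they are NOT anagrams
Result: 0

0


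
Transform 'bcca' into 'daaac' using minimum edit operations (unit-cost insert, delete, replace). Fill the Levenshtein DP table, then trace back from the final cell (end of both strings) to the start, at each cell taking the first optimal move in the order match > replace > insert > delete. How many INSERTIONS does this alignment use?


Edit distance = 4. Backtracking from cell (4, 5) with preference match > replace > insert > delete,
then listing the resulting alignment 'bcca' -> 'daaac' left to right:
  Step 1: replace b->d
  Step 2: replace c->a
  Step 3: replace c->a
  Step 4: keep 'a'
  Step 5: insert 'c' [insertion #1]
Total insertions: 1

1


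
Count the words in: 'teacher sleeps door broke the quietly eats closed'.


Counting words by splitting on spaces:
  Word 1: 'teacher'
  Word 2: 'sleeps'
  Word 3: 'door'
  Word 4: 'broke'
  Word 5: 'the'
  Word 6: 'quietly'
  Word 7: 'eats'
  Word 8: 'closed'
Total words: 8

8


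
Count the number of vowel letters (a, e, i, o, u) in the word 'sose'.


Scanning each character of 'sose':
  Position 1: 's' -> consonant (running count: 0)
  Position 2: 'o' -> vowel (running count: 1)
  Position 3: 's' -> consonant (running count: 1)
  Position 4: 'e' -> vowel (running count: 2)
Total vowels: 2

2


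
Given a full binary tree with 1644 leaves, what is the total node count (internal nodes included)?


Leaf nodes (terminals): 1644
Internal nodes = n - 1 = 1644 - 1 = 1643
Total = leaves + internal = 1644 + 1643 = 3287

3287


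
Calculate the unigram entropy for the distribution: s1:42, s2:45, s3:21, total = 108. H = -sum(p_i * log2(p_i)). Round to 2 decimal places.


Computing entropy H = -sum(p_i * log2(p_i)):
  s1: p = 42/108 = 0.3889, -p*log2(p) = 0.5299
  s2: p = 45/108 = 0.4167, -p*log2(p) = 0.5263
  s3: p = 21/108 = 0.1944, -p*log2(p) = 0.4594
H = sum of terms = 1.5156
Rounded to 2 decimals: 1.52

1.52


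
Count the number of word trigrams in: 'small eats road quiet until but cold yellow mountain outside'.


Word trigrams from [10] words:
  Trigram 1: (small eats road)
  Trigram 2: (eats road quiet)
  Trigram 3: (road quiet until)
  Trigram 4: (quiet until but)
  Trigram 5: (until but cold)
  Trigram 6: (but cold yellow)
  Trigram 7: (cold yellow mountain)
  Trigram 8: (yellow mountain outside)
Total word trigrams: 10 - 2 = 8

8


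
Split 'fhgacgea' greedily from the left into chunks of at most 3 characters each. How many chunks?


'fhgacgea' has 8 characters.
Chunking with max size 3:
  Chunk 1: 'fhg' (positions 0-2)
  Chunk 2: 'acg' (positions 3-5)
  Chunk 3: 'ea' (positions 6-7)
Total chunks: ceil(8 / 3) = 3

3


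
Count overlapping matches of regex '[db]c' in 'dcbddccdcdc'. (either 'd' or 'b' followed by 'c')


Pattern: [db]c means either 'd' or 'b' followed by 'c'.
Scanning 'dcbddccdcdc' position-by-position:
  Pos 0: window 'dc' -> MATCH
  Pos 1: window 'cb' -> no
  Pos 2: window 'bd' -> no
  Pos 3: window 'dd' -> no
  Pos 4: window 'dc' -> MATCH
  Pos 5: window 'cc' -> no
  Pos 6: window 'cd' -> no
  Pos 7: window 'dc' -> MATCH
  Pos 8: window 'cd' -> no
  Pos 9: window 'dc' -> MATCH
  Pos 10: window 'c' -> no
Total matches: 4

4


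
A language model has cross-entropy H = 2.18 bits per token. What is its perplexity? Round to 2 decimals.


Perplexity formula: PP = 2^H
H = 2.18
PP = 2^2.18
Decompose: 2^2.18 = 2^2 * 2^0.18
2^2 = 4, 2^0.18 ~ 1.1328839
PP ~ 4 * 1.1328839 = 4.5315356
Rounded to 2 decimals: 4.53

4.53


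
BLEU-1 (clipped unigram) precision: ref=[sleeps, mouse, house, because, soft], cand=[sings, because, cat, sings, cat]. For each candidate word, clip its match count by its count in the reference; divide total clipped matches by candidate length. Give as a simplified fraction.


Reference word counts: {'because': 1, 'house': 1, 'mouse': 1, 'sleeps': 1, 'soft': 1}
Checking each candidate word (with clipping):
  'sings' -> not in reference -> no match (matches: 0)
  'because' -> in reference (ref count 1, used 1/1) -> match (matches: 1)
  'cat' -> not in reference -> no match (matches: 1)
  'sings' -> not in reference -> no match (matches: 1)
  'cat' -> not in reference -> no match (matches: 1)
Clipped matches: 1, Candidate length: 5
Precision = 1/5

1/5


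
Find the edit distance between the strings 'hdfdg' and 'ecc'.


Building DP table for s1='hdfdg' (len 5) and s2='ecc' (len 3):
       e  c  c
    0  1  2  3
  h 1  1  2  3
  d 2  2  2  3
  f 3  3  3  3
  d 4  4  4  4
  g 5  5  5  5
Edit distance = dp[5][3] = 5

5


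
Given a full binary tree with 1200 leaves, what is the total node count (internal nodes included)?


Leaf nodes (terminals): 1200
Internal nodes = n - 1 = 1200 - 1 = 1199
Total = leaves + internal = 1200 + 1199 = 2399

2399


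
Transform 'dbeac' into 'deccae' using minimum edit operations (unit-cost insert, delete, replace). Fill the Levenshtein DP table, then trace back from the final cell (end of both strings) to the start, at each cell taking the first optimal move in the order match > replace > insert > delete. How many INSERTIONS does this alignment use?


Edit distance = 4. Backtracking from cell (5, 6) with preference match > replace > insert > delete,
then listing the resulting alignment 'dbeac' -> 'deccae' left to right:
  Step 1: keep 'd'
  Step 2: insert 'e' [insertion #1]
  Step 3: replace b->c
  Step 4: replace e->c
  Step 5: keep 'a'
  Step 6: replace c->e
Total insertions: 1

1


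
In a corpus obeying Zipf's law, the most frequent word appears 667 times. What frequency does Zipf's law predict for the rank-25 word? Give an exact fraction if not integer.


Zipf's law: freq(rank) = f1 / rank
f1 = 667, rank = 25
freq = 667 / 25
GCD(667, 25) = 1
Simplified: 667/25

667/25


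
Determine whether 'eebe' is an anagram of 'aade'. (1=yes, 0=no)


Sort characters of 'eebe': 'beee'
Sort characters of 'aade': 'aade'
Sorted forms differ -> they are NOT anagrams
Result: 0

0


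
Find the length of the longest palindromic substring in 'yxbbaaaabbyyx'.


Scanning 'yxbbaaaabbyyx' for palindromic substrings.
Substring at positions 2-9: 'bbaaaabb'.
Check: reverse('bbaaaabb') = 'bbaaaabb' -> palindrome confirmed.
Neighbouring characters ('x' / 'y') break symmetry, so it cannot extend further.
No longer palindromic substring exists; longest length = 8

8


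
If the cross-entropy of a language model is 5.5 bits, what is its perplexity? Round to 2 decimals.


Perplexity formula: PP = 2^H
H = 5.5
PP = 2^5.5
Decompose: 2^5.5 = 2^5 * 2^0.5 = 2^5 * sqrt(2)
2^5 = 32, sqrt(2) ~ 1.4142136
PP ~ 32 * 1.4142136 = 45.2548352
Rounded to 2 decimals: 45.25

45.25


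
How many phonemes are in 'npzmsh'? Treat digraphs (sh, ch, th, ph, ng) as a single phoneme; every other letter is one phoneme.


Parsing 'npzmsh' greedily, digraphs first:
  'n' -> consonant phoneme (phonemes so far: 1)
  'p' -> consonant phoneme (phonemes so far: 2)
  'z' -> consonant phoneme (phonemes so far: 3)
  'm' -> consonant phoneme (phonemes so far: 4)
  'sh' -> digraph (1 consonant phoneme) (phonemes so far: 5)
Total phonemes: 5

5


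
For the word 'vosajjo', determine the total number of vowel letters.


Scanning each character of 'vosajjo':
  Position 1: 'v' -> consonant (running count: 0)
  Position 2: 'o' -> vowel (running count: 1)
  Position 3: 's' -> consonant (running count: 1)
  Position 4: 'a' -> vowel (running count: 2)
  Position 5: 'j' -> consonant (running count: 2)
  Position 6: 'j' -> consonant (running count: 2)
  Position 7: 'o' -> vowel (running count: 3)
Total vowels: 3

3


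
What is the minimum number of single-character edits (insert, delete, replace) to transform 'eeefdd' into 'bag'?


Building DP table for s1='eeefdd' (len 6) and s2='bag' (len 3):
       b  a  g
    0  1  2  3
  e 1  1  2  3
  e 2  2  2  3
  e 3  3  3  3
  f 4  4  4  4
  d 5  5  5  5
  d 6  6  6  6
Edit distance = dp[6][3] = 6

6


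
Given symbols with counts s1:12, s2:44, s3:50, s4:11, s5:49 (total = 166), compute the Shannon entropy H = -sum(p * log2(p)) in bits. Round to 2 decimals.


Computing entropy H = -sum(p_i * log2(p_i)):
  s1: p = 12/166 = 0.0723, -p*log2(p) = 0.2740
  s2: p = 44/166 = 0.2651, -p*log2(p) = 0.5078
  s3: p = 50/166 = 0.3012, -p*log2(p) = 0.5214
  s4: p = 11/166 = 0.0663, -p*log2(p) = 0.2595
  s5: p = 49/166 = 0.2952, -p*log2(p) = 0.5196
H = sum of terms = 2.0823
Rounded to 2 decimals: 2.08

2.08


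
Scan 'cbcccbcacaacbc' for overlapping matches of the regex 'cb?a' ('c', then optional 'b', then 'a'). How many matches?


Pattern: cb?a means 'c', then optional 'b', then 'a'.
Scanning 'cbcccbcacaacbc' position-by-position:
  Pos 0: window 'cbc' -> no
  Pos 1: window 'bcc' -> no
  Pos 2: window 'ccc' -> no
  Pos 3: window 'ccb' -> no
  Pos 4: window 'cbc' -> no
  Pos 5: window 'bca' -> no
  Pos 6: window 'cac' -> MATCH
  Pos 7: window 'aca' -> no
  Pos 8: window 'caa' -> MATCH
  Pos 9: window 'aac' -> no
  Pos 10: window 'acb' -> no
  Pos 11: window 'cbc' -> no
  Pos 12: window 'bc' -> no
  Pos 13: window 'c' -> no
Total matches: 2

2


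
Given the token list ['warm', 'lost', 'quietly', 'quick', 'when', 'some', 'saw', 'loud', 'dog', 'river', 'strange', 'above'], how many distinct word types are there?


Listing all tokens and tracking unique types:
  Token 1: 'warm' -> NEW (unique so far: 1)
  Token 2: 'lost' -> NEW (unique so far: 2)
  Token 3: 'quietly' -> NEW (unique so far: 3)
  Token 4: 'quick' -> NEW (unique so far: 4)
  Token 5: 'when' -> NEW (unique so far: 5)
  Token 6: 'some' -> NEW (unique so far: 6)
  Token 7: 'saw' -> NEW (unique so far: 7)
  Token 8: 'loud' -> NEW (unique so far: 8)
  Token 9: 'dog' -> NEW (unique so far: 9)
  Token 10: 'river' -> NEW (unique so far: 10)
  Token 11: 'strange' -> NEW (unique so far: 11)
  Token 12: 'above' -> NEW (unique so far: 12)
Unique types: ('above', 'dog', 'lost', 'loud', 'quick', 'quietly', 'river', 'saw', 'some', 'strange', 'warm', 'when')
Vocabulary size: 12

12


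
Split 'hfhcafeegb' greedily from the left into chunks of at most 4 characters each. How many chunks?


'hfhcafeegb' has 10 characters.
Chunking with max size 4:
  Chunk 1: 'hfhc' (positions 0-3)
  Chunk 2: 'afee' (positions 4-7)
  Chunk 3: 'gb' (positions 8-9)
Total chunks: ceil(10 / 4) = 3

3


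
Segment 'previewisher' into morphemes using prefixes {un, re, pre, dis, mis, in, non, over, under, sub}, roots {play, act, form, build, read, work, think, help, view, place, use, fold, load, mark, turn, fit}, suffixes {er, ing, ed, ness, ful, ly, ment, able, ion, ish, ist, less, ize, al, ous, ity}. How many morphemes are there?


Segmenting 'previewisher' against the inventory:
  'pre' -> prefix (morpheme 1)
  'view' -> root (morpheme 2)
  'ish' -> suffix (morpheme 3)
  'er' -> suffix (morpheme 4)
Total morphemes: 4

4


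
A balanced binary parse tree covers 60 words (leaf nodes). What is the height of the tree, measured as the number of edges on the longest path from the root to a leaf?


In a balanced binary tree with n leaves the deepest leaf is ceil(log2(n)) edges below the root.
log2(60) = 5.9069
ceil(5.9069) = 6
height (edges) = 6

6


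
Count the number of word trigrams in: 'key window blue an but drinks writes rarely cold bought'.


Word trigrams from [10] words:
  Trigram 1: (key window blue)
  Trigram 2: (window blue an)
  Trigram 3: (blue an but)
  Trigram 4: (an but drinks)
  Trigram 5: (but drinks writes)
  Trigram 6: (drinks writes rarely)
  Trigram 7: (writes rarely cold)
  Trigram 8: (rarely cold bought)
Total word trigrams: 10 - 2 = 8

8


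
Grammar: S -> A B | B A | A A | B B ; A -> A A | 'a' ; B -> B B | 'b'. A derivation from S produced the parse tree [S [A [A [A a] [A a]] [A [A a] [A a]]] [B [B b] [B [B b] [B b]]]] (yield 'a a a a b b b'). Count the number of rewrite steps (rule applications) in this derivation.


Every bracketed nonterminal node [X ...] in the tree is produced by exactly one rule application.
Reading the tree off as a leftmost derivation:
  Step 1: S  =>  A B   (applied S -> A B)
  Step 2: A B  =>  A A B   (applied A -> A A)
  Step 3: A A B  =>  A A A B   (applied A -> A A)
  Step 4: A A A B  =>  a A A B   (applied A -> a)
  Step 5: a A A B  =>  a a A B   (applied A -> a)
  Step 6: a a A B  =>  a a A A B   (applied A -> A A)
  Step 7: a a A A B  =>  a a a A B   (applied A -> a)
  Step 8: a a a A B  =>  a a a a B   (applied A -> a)
  Step 9: a a a a B  =>  a a a a B B   (applied B -> B B)
  Step 10: a a a a B B  =>  a a a a b B   (applied B -> b)
  Step 11: a a a a b B  =>  a a a a b B B   (applied B -> B B)
  Step 12: a a a a b B B  =>  a a a a b b B   (applied B -> b)
  Step 13: a a a a b b B  =>  a a a a b b b   (applied B -> b)
Final yield: a a a a b b b
Total rewrite steps: 13

13


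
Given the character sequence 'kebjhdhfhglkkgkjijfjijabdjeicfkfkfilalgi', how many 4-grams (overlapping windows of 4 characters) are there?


String 'kebjhdhfhglkkgkjijfjijabdjeicfkfkfilalgi' has length L = 40.
Number of overlapping n-grams = L - n + 1
Substituting: 40 - 4 + 1 = 37

37


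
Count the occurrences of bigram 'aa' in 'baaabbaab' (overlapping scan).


Scanning 'baaabbaab' for bigram 'aa':
  Position 0: 'ba' -> no
  Position 1: 'aa' -> MATCH
  Position 2: 'aa' -> MATCH
  Position 3: 'ab' -> no
  Position 4: 'bb' -> no
  Position 5: 'ba' -> no
  Position 6: 'aa' -> MATCH
  Position 7: 'ab' -> no
Total matches: 3

3


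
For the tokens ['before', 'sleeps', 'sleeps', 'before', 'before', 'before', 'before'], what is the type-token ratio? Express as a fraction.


Tokens: 7
Unique types: ('before', 'sleeps') = 2
TTR = 2/7
Already in lowest terms.

2/7


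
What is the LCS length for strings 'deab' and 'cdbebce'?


DP table for LCS of 'deab' and 'cdbebce':
       c  d  b  e  b  c  e
    0  0  0  0  0  0  0  0
  d 0  0  1  1  1  1  1  1
  e 0  0  1  1  2  2  2  2
  a 0  0  1  1  2  2  2  2
  b 0  0  1  2  2  3  3  3
LCS: 'deb'
LCS length = 3

3


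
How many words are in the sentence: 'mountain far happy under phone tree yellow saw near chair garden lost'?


Counting words by splitting on spaces:
  Word 1: 'mountain'
  Word 2: 'far'
  Word 3: 'happy'
  Word 4: 'under'
  Word 5: 'phone'
  Word 6: 'tree'
  Word 7: 'yellow'
  Word 8: 'saw'
  Word 9: 'near'
  Word 10: 'chair'
  Word 11: 'garden'
  Word 12: 'lost'
Total words: 12

12


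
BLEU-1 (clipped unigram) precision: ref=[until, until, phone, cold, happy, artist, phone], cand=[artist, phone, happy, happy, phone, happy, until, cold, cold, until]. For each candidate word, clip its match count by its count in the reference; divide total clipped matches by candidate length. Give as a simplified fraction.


Reference word counts: {'artist': 1, 'cold': 1, 'happy': 1, 'phone': 2, 'until': 2}
Checking each candidate word (with clipping):
  'artist' -> in reference (ref count 1, used 1/1) -> match (matches: 1)
  'phone' -> in reference (ref count 2, used 1/2) -> match (matches: 2)
  'happy' -> in reference (ref count 1, used 1/1) -> match (matches: 3)
  'happy' -> ref count 1 already used up (1/1) -> clipped, no match (matches: 3)
  'phone' -> in reference (ref count 2, used 2/2) -> match (matches: 4)
  'happy' -> ref count 1 already used up (1/1) -> clipped, no match (matches: 4)
  'until' -> in reference (ref count 2, used 1/2) -> match (matches: 5)
  'cold' -> in reference (ref count 1, used 1/1) -> match (matches: 6)
  'cold' -> ref count 1 already used up (1/1) -> clipped, no match (matches: 6)
  'until' -> in reference (ref count 2, used 2/2) -> match (matches: 7)
Clipped matches: 7, Candidate length: 10
Precision = 7/10

7/10


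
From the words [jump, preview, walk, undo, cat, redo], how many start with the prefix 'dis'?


Checking each word for prefix 'dis':
  'jump' -> no (count: 0)
  'preview' -> no (count: 0)
  'walk' -> no (count: 0)
  'undo' -> no (count: 0)
  'cat' -> no (count: 0)
  'redo' -> no (count: 0)
Total with prefix 'dis': 0

0


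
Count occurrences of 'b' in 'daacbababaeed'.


Scanning 'daacbababaeed' for 'b':
  Position 4: 'b' -> MATCH (count: 1)
  Position 6: 'b' -> MATCH (count: 2)
  Position 8: 'b' -> MATCH (count: 3)
Total occurrences of 'b': 3

3


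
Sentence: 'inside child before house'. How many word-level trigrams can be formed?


Word trigrams from [4] words:
  Trigram 1: (inside child before)
  Trigram 2: (child before house)
Total word trigrams: 4 - 2 = 2

2


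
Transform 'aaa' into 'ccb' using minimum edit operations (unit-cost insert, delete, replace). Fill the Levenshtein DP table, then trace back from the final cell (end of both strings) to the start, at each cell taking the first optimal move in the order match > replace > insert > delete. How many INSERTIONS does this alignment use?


Edit distance = 3. Backtracking from cell (3, 3) with preference match > replace > insert > delete,
then listing the resulting alignment 'aaa' -> 'ccb' left to right:
  Step 1: replace a->c
  Step 2: replace a->c
  Step 3: replace a->b
Total insertions: 0

0


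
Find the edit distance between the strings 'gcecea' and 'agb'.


Building DP table for s1='gcecea' (len 6) and s2='agb' (len 3):
       a  g  b
    0  1  2  3
  g 1  1  1  2
  c 2  2  2  2
  e 3  3  3  3
  c 4  4  4  4
  e 5  5  5  5
  a 6  5  6  6
Edit distance = dp[6][3] = 6

6


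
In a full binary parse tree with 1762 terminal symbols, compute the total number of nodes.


Leaf nodes (terminals): 1762
Internal nodes = n - 1 = 1762 - 1 = 1761
Total = leaves + internal = 1762 + 1761 = 3523

3523


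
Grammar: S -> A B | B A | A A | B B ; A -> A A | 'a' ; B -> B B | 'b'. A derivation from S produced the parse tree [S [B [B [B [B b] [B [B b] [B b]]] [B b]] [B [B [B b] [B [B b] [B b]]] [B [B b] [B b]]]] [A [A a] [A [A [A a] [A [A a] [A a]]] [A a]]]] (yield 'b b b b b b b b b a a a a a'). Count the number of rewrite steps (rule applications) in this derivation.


Every bracketed nonterminal node [X ...] in the tree is produced by exactly one rule application.
Reading the tree off as a leftmost derivation:
  Step 1: S  =>  B A   (applied S -> B A)
  Step 2: B A  =>  B B A   (applied B -> B B)
  Step 3: B B A  =>  B B B A   (applied B -> B B)
  Step 4: B B B A  =>  B B B B A   (applied B -> B B)
  Step 5: B B B B A  =>  b B B B A   (applied B -> b)
  Step 6: b B B B A  =>  b B B B B A   (applied B -> B B)
  Step 7: b B B B B A  =>  b b B B B A   (applied B -> b)
  Step 8: b b B B B A  =>  b b b B B A   (applied B -> b)
  Step 9: b b b B B A  =>  b b b b B A   (applied B -> b)
  Step 10: b b b b B A  =>  b b b b B B A   (applied B -> B B)
  Step 11: b b b b B B A  =>  b b b b B B B A   (applied B -> B B)
  Step 12: b b b b B B B A  =>  b b b b b B B A   (applied B -> b)
  Step 13: b b b b b B B A  =>  b b b b b B B B A   (applied B -> B B)
  Step 14: b b b b b B B B A  =>  b b b b b b B B A   (applied B -> b)
  Step 15: b b b b b b B B A  =>  b b b b b b b B A   (applied B -> b)
  Step 16: b b b b b b b B A  =>  b b b b b b b B B A   (applied B -> B B)
  Step 17: b b b b b b b B B A  =>  b b b b b b b b B A   (applied B -> b)
  Step 18: b b b b b b b b B A  =>  b b b b b b b b b A   (applied B -> b)
  Step 19: b b b b b b b b b A  =>  b b b b b b b b b A A   (applied A -> A A)
  Step 20: b b b b b b b b b A A  =>  b b b b b b b b b a A   (applied A -> a)
  Step 21: b b b b b b b b b a A  =>  b b b b b b b b b a A A   (applied A -> A A)
  Step 22: b b b b b b b b b a A A  =>  b b b b b b b b b a A A A   (applied A -> A A)
  Step 23: b b b b b b b b b a A A A  =>  b b b b b b b b b a a A A   (applied A -> a)
  Step 24: b b b b b b b b b a a A A  =>  b b b b b b b b b a a A A A   (applied A -> A A)
  Step 25: b b b b b b b b b a a A A A  =>  b b b b b b b b b a a a A A   (applied A -> a)
  Step 26: b b b b b b b b b a a a A A  =>  b b b b b b b b b a a a a A   (applied A -> a)
  Step 27: b b b b b b b b b a a a a A  =>  b b b b b b b b b a a a a a   (applied A -> a)
Final yield: b b b b b b b b b a a a a a
Total rewrite steps: 27

27


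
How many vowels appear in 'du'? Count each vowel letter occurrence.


Scanning each character of 'du':
  Position 1: 'd' -> consonant (running count: 0)
  Position 2: 'u' -> vowel (running count: 1)
Total vowels: 1

1


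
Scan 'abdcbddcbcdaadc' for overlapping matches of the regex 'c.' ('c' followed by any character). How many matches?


Pattern: c. means 'c' followed by any character.
Scanning 'abdcbddcbcdaadc' position-by-position:
  Pos 0: window 'ab' -> no
  Pos 1: window 'bd' -> no
  Pos 2: window 'dc' -> no
  Pos 3: window 'cb' -> MATCH
  Pos 4: window 'bd' -> no
  Pos 5: window 'dd' -> no
  Pos 6: window 'dc' -> no
  Pos 7: window 'cb' -> MATCH
  Pos 8: window 'bc' -> no
  Pos 9: window 'cd' -> MATCH
  Pos 10: window 'da' -> no
  Pos 11: window 'aa' -> no
  Pos 12: window 'ad' -> no
  Pos 13: window 'dc' -> no
  Pos 14: window 'c' -> no
Total matches: 3

3


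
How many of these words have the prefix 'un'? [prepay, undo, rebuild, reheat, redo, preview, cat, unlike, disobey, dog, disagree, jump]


Checking each word for prefix 'un':
  'prepay' -> no (count: 0)
  'undo' -> YES, starts with 'un' (count: 1)
  'rebuild' -> no (count: 1)
  'reheat' -> no (count: 1)
  'redo' -> no (count: 1)
  'preview' -> no (count: 1)
  'cat' -> no (count: 1)
  'unlike' -> YES, starts with 'un' (count: 2)
  'disobey' -> no (count: 2)
  'dog' -> no (count: 2)
  'disagree' -> no (count: 2)
  'jump' -> no (count: 2)
Total with prefix 'un': 2

2


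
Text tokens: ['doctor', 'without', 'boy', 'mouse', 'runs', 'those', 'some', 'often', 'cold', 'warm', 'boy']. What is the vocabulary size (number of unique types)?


Listing all tokens and tracking unique types:
  Token 1: 'doctor' -> NEW (unique so far: 1)
  Token 2: 'without' -> NEW (unique so far: 2)
  Token 3: 'boy' -> NEW (unique so far: 3)
  Token 4: 'mouse' -> NEW (unique so far: 4)
  Token 5: 'runs' -> NEW (unique so far: 5)
  Token 6: 'those' -> NEW (unique so far: 6)
  Token 7: 'some' -> NEW (unique so far: 7)
  Token 8: 'often' -> NEW (unique so far: 8)
  Token 9: 'cold' -> NEW (unique so far: 9)
  Token 10: 'warm' -> NEW (unique so far: 10)
  Token 11: 'boy' -> duplicate (unique so far: 10)
Unique types: ('boy', 'cold', 'doctor', 'mouse', 'often', 'runs', 'some', 'those', 'warm', 'without')
Vocabulary size: 10

10


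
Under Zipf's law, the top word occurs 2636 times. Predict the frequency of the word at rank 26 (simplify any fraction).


Zipf's law: freq(rank) = f1 / rank
f1 = 2636, rank = 26
freq = 2636 / 26
GCD(2636, 26) = 2
Simplified: 1318/13

1318/13


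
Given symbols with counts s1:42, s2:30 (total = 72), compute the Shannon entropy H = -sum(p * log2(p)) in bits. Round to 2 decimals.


Computing entropy H = -sum(p_i * log2(p_i)):
  s1: p = 42/72 = 0.5833, -p*log2(p) = 0.4536
  s2: p = 30/72 = 0.4167, -p*log2(p) = 0.5263
H = sum of terms = 0.9799
Rounded to 2 decimals: 0.98

0.98


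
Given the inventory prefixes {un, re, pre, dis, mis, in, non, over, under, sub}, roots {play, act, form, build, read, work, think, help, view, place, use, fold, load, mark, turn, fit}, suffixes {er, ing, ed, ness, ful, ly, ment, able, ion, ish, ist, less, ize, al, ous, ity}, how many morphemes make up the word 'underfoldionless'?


Segmenting 'underfoldionless' against the inventory:
  'under' -> prefix (morpheme 1)
  'fold' -> root (morpheme 2)
  'ion' -> suffix (morpheme 3)
  'less' -> suffix (morpheme 4)
Total morphemes: 4

4


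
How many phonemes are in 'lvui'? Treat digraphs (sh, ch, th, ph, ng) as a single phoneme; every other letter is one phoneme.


Parsing 'lvui' greedily, digraphs first:
  'l' -> consonant phoneme (phonemes so far: 1)
  'v' -> consonant phoneme (phonemes so far: 2)
  'u' -> vowel phoneme (phonemes so far: 3)
  'i' -> vowel phoneme (phonemes so far: 4)
Total phonemes: 4

4


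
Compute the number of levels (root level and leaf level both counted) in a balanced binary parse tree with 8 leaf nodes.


In a balanced binary tree with n leaves the deepest leaf is ceil(log2(n)) edges below the root,
so counting node levels inclusive of root and leaves gives ceil(log2(n)) + 1 levels.
log2(8) = 3.0000
ceil(3.0000) = 3
levels = 3 + 1 = 4

4


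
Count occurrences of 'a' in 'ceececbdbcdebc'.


Scanning 'ceececbdbcdebc' for 'a':
  No matches found.
Total occurrences of 'a': 0

0


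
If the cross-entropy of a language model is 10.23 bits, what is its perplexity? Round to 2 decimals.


Perplexity formula: PP = 2^H
H = 10.23
PP = 2^10.23
Decompose: 2^10.23 = 2^10 * 2^0.23
2^10 = 1024, 2^0.23 ~ 1.1728349
PP ~ 1024 * 1.1728349 = 1200.9829376
Rounded to 2 decimals: 1200.98

1200.98


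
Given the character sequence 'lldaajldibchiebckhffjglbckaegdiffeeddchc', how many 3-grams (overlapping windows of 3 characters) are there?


String 'lldaajldibchiebckhffjglbckaegdiffeeddchc' has length L = 40.
Number of overlapping n-grams = L - n + 1
Substituting: 40 - 3 + 1 = 38

38


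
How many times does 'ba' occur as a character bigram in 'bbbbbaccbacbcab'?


Scanning 'bbbbbaccbacbcab' for bigram 'ba':
  Position 0: 'bb' -> no
  Position 1: 'bb' -> no
  Position 2: 'bb' -> no
  Position 3: 'bb' -> no
  Position 4: 'ba' -> MATCH
  Position 5: 'ac' -> no
  Position 6: 'cc' -> no
  Position 7: 'cb' -> no
  Position 8: 'ba' -> MATCH
  Position 9: 'ac' -> no
  Position 10: 'cb' -> no
  Position 11: 'bc' -> no
  Position 12: 'ca' -> no
  Position 13: 'ab' -> no
Total matches: 2

2


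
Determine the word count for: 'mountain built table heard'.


Counting words by splitting on spaces:
  Word 1: 'mountain'
  Word 2: 'built'
  Word 3: 'table'
  Word 4: 'heard'
Total words: 4

4


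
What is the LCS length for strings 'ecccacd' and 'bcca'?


DP table for LCS of 'ecccacd' and 'bcca':
       b  c  c  a
    0  0  0  0  0
  e 0  0  0  0  0
  c 0  0  1  1  1
  c 0  0  1  2  2
  c 0  0  1  2  2
  a 0  0  1  2  3
  c 0  0  1  2  3
  d 0  0  1  2  3
LCS: 'cca'
LCS length = 3

3


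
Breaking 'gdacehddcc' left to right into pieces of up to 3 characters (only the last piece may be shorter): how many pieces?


'gdacehddcc' has 10 characters.
Chunking with max size 3:
  Chunk 1: 'gda' (positions 0-2)
  Chunk 2: 'ceh' (positions 3-5)
  Chunk 3: 'ddc' (positions 6-8)
  Chunk 4: 'c' (positions 9-9)
Total chunks: ceil(10 / 3) = 4

4


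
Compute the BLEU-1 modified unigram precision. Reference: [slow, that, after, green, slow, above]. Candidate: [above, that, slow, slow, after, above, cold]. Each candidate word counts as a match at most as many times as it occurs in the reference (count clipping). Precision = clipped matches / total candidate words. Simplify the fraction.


Reference word counts: {'above': 1, 'after': 1, 'green': 1, 'slow': 2, 'that': 1}
Checking each candidate word (with clipping):
  'above' -> in reference (ref count 1, used 1/1) -> match (matches: 1)
  'that' -> in reference (ref count 1, used 1/1) -> match (matches: 2)
  'slow' -> in reference (ref count 2, used 1/2) -> match (matches: 3)
  'slow' -> in reference (ref count 2, used 2/2) -> match (matches: 4)
  'after' -> in reference (ref count 1, used 1/1) -> match (matches: 5)
  'above' -> ref count 1 already used up (1/1) -> clipped, no match (matches: 5)
  'cold' -> not in reference -> no match (matches: 5)
Clipped matches: 5, Candidate length: 7
Precision = 5/7

5/7


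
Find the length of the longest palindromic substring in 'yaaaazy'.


Scanning 'yaaaazy' for palindromic substrings.
Substring at positions 1-4: 'aaaa'.
Check: reverse('aaaa') = 'aaaa' -> palindrome confirmed.
Neighbouring characters ('y' / 'z') break symmetry, so it cannot extend further.
No longer palindromic substring exists; longest length = 4

4


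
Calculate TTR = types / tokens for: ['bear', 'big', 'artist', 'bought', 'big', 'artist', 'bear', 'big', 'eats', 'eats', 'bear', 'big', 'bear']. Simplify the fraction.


Tokens: 13
Unique types: ('artist', 'bear', 'big', 'bought', 'eats') = 5
TTR = 5/13
Already in lowest terms.

5/13


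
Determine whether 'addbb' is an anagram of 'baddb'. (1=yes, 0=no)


Sort characters of 'addbb': 'abbdd'
Sort characters of 'baddb': 'abbdd'
Sorted forms match -> they ARE anagrams
Result: 1

1


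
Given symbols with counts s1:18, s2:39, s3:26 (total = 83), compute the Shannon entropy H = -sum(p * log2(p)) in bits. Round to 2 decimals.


Computing entropy H = -sum(p_i * log2(p_i)):
  s1: p = 18/83 = 0.2169, -p*log2(p) = 0.4782
  s2: p = 39/83 = 0.4699, -p*log2(p) = 0.5120
  s3: p = 26/83 = 0.3133, -p*log2(p) = 0.5246
H = sum of terms = 1.5148
Rounded to 2 decimals: 1.51

1.51
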